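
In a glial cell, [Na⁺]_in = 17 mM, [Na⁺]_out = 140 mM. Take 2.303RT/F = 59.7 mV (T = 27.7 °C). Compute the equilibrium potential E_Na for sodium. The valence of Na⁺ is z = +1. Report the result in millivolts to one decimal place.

54.7 mV

E = (59.7/z) · log₁₀([Na⁺]_out/[Na⁺]_in) with z = +1.
= (59.7/1) · log₁₀(140/17) = 59.70 · log₁₀(8.235)
= 59.70 · (0.9157) = 54.67 mV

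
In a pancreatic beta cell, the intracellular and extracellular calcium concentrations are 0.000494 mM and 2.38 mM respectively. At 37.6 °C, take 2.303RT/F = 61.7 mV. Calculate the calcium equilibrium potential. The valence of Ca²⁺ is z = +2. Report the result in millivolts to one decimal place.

E = (61.7/z) · log₁₀([Ca²⁺]_out/[Ca²⁺]_in) with z = +2.
= (61.7/2) · log₁₀(2.38/0.000494) = 30.85 · log₁₀(4818)
= 30.85 · (3.6829) = 113.62 mV

113.6 mV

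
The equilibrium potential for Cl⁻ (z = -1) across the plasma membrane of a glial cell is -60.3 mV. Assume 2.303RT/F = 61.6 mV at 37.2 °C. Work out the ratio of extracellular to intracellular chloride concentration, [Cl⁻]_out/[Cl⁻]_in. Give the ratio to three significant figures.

9.53

log₁₀([out]/[in]) = E·z/(61.6) = -60.3 × -1 / 61.6 = 0.9789
[out]/[in] = 10^(0.9789) = 9.526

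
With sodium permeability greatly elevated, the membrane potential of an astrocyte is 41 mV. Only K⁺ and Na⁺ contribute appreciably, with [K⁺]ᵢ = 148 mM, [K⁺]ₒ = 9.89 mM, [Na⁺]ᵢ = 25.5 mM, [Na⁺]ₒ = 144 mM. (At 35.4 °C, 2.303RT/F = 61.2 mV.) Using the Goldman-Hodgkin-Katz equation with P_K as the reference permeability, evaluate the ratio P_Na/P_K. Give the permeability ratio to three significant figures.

Let α = P_Na/P_K. GHK: Vm = 61.2·log₁₀[(Kₒ + α·Naₒ)/(Kᵢ + α·Naᵢ)].
10^(Vm/61.2) = 10^(41.0/61.2) = 4.6766
So 4.6766·(Kᵢ + α·Naᵢ) = Kₒ + α·Naₒ → α = (4.6766·148.0 − 9.89) / (144.0 − 4.6766·25.5)
α = (692.1 − 9.89) / (144.0 − 119.3) = 682.3/24.75 = 27.57

27.6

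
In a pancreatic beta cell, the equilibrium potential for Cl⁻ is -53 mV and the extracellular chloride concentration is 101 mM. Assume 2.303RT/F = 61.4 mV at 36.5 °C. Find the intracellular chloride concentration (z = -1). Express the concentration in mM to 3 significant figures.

Nernst: E = (61.4/-1) · log₁₀([out]/[in]), so log₁₀([out]/[in]) = -53.0 × -1 / 61.4 = 0.8632.
[out]/[in] = 10^(0.8632) = 7.298.
[in] = 101 / 7.298 = 13.84 mM.

13.8 mM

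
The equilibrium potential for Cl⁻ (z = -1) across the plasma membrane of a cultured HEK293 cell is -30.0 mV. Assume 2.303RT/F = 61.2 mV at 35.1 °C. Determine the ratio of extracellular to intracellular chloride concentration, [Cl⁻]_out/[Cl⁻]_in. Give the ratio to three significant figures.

log₁₀([out]/[in]) = E·z/(61.2) = -30.0 × -1 / 61.2 = 0.4902
[out]/[in] = 10^(0.4902) = 3.092

3.09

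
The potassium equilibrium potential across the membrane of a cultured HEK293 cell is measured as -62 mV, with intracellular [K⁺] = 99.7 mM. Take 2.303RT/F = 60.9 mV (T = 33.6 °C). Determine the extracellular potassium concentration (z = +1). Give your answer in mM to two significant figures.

9.6 mM

Nernst: E = (60.9/1) · log₁₀([out]/[in]), so log₁₀([out]/[in]) = -62.0 × 1 / 60.9 = -1.0181.
[out]/[in] = 10^(-1.0181) = 0.09593.
[out] = 0.09593 × 99.7 = 9.564 mM.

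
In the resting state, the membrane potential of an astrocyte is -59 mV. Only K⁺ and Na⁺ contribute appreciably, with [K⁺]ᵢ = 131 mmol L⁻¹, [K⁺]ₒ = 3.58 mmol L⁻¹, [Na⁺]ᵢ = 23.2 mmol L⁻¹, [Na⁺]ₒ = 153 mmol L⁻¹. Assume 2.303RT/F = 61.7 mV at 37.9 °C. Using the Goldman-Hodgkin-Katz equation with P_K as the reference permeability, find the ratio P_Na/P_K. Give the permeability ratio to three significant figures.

Let α = P_Na/P_K. GHK: Vm = 61.7·log₁₀[(Kₒ + α·Naₒ)/(Kᵢ + α·Naᵢ)].
10^(Vm/61.7) = 10^(-59.0/61.7) = 0.1106
So 0.1106·(Kᵢ + α·Naᵢ) = Kₒ + α·Naₒ → α = (0.1106·131.0 − 3.58) / (153.0 − 0.1106·23.2)
α = (14.49 − 3.58) / (153.0 − 2.566) = 10.91/150.4 = 0.07252

0.0725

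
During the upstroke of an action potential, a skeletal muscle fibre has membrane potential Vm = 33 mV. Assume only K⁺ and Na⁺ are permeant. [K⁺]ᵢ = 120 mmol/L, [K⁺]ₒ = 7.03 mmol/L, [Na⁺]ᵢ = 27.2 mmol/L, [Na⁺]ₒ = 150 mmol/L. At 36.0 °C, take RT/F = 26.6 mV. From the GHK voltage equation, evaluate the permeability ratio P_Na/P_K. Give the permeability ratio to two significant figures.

7.3

Let α = P_Na/P_K. GHK: Vm = 26.6·ln[(Kₒ + α·Naₒ)/(Kᵢ + α·Naᵢ)].
e^(Vm/26.6) = e^(33.0/26.6) = 3.4577
So 3.4577·(Kᵢ + α·Naᵢ) = Kₒ + α·Naₒ → α = (3.4577·120.0 − 7.03) / (150.0 − 3.4577·27.2)
α = (414.9 − 7.03) / (150.0 − 94.05) = 407.9/55.95 = 7.29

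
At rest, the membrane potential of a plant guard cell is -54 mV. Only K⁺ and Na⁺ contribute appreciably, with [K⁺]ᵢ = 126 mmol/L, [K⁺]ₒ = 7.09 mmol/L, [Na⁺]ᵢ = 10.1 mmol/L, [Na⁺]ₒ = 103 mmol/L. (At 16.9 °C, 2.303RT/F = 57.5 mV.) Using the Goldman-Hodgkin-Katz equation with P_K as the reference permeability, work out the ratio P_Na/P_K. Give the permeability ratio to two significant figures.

0.073

Let α = P_Na/P_K. GHK: Vm = 57.5·log₁₀[(Kₒ + α·Naₒ)/(Kᵢ + α·Naᵢ)].
10^(Vm/57.5) = 10^(-54.0/57.5) = 0.11505
So 0.11505·(Kᵢ + α·Naᵢ) = Kₒ + α·Naₒ → α = (0.11505·126.0 − 7.09) / (103.0 − 0.11505·10.1)
α = (14.5 − 7.09) / (103.0 − 1.162) = 7.406/101.8 = 0.07272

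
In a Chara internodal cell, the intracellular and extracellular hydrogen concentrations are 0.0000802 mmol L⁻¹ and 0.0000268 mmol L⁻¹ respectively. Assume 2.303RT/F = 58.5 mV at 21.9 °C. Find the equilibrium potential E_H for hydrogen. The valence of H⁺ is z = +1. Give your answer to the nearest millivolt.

-28 mV

E = (58.5/z) · log₁₀([H⁺]_out/[H⁺]_in) with z = +1.
= (58.5/1) · log₁₀(0.0000268/0.0000802) = 58.50 · log₁₀(0.3342)
= 58.50 · (-0.4760) = -27.85 mV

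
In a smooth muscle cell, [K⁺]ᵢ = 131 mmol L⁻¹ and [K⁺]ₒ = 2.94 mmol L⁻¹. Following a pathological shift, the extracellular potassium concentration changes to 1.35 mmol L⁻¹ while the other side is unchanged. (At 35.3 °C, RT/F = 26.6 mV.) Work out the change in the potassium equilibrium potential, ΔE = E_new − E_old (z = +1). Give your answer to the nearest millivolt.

-21 mV

E_old = (26.6/1)·ln(2.94/131) = -100.99 mV
E_new = (26.6/1)·ln(1.35/131) = -121.70 mV
ΔE = -121.70 − (-100.99) = -20.70 mV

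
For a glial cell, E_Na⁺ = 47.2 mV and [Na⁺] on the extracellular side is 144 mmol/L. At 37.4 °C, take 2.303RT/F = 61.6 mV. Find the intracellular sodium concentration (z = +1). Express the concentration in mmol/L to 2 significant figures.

Nernst: E = (61.6/1) · log₁₀([out]/[in]), so log₁₀([out]/[in]) = 47.2 × 1 / 61.6 = 0.7662.
[out]/[in] = 10^(0.7662) = 5.838.
[in] = 144 / 5.838 = 24.67 mmol/L.

25 mmol/L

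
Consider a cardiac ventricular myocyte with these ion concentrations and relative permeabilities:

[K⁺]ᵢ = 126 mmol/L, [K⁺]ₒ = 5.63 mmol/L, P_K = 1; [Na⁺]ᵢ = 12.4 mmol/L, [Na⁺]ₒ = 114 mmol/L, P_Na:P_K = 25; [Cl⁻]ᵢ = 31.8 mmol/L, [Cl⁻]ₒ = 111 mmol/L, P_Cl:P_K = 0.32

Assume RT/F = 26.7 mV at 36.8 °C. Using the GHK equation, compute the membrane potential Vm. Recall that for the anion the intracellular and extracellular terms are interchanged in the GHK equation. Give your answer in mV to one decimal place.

48.2 mV

Vm = 26.7 · ln[(Σ P·[cation]ₒ + Σ P·[anion]ᵢ) / (Σ P·[cation]ᵢ + Σ P·[anion]ₒ)]
Numerator = 1×5.63 + 25×114 + 0.32×31.8 = 2866
Denominator = 1×126 + 25×12.4 + 0.32×111 = 471.5
Vm = 26.7 · ln(6.0778) = 26.7 × (1.8046) = 48.18 mV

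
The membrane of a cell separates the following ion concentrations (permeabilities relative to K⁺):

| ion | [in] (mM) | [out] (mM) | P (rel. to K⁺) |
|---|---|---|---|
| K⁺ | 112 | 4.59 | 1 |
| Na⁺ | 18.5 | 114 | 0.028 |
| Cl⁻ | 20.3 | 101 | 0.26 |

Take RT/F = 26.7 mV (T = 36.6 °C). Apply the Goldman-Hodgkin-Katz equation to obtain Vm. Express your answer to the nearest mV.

-63 mV

Vm = 26.7 · ln[(Σ P·[cation]ₒ + Σ P·[anion]ᵢ) / (Σ P·[cation]ᵢ + Σ P·[anion]ₒ)]
Numerator = 1×4.59 + 0.028×114 + 0.26×20.3 = 13.06
Denominator = 1×112 + 0.028×18.5 + 0.26×101 = 138.8
Vm = 26.7 · ln(0.094107) = 26.7 × (-2.3633) = -63.10 mV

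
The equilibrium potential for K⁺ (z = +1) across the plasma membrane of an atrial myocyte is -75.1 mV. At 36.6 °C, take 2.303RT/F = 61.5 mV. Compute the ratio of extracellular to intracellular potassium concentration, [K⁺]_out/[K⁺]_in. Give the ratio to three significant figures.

0.0601

log₁₀([out]/[in]) = E·z/(61.5) = -75.1 × 1 / 61.5 = -1.2211
[out]/[in] = 10^(-1.2211) = 0.0601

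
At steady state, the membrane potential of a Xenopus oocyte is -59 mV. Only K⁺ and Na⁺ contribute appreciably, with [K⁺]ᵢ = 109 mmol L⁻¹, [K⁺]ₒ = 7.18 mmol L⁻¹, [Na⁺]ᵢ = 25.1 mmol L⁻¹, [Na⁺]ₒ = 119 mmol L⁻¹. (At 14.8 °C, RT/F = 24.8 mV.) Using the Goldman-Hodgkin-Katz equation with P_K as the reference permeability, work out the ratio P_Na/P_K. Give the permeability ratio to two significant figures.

Let α = P_Na/P_K. GHK: Vm = 24.8·ln[(Kₒ + α·Naₒ)/(Kᵢ + α·Naᵢ)].
e^(Vm/24.8) = e^(-59.0/24.8) = 0.09264
So 0.09264·(Kᵢ + α·Naᵢ) = Kₒ + α·Naₒ → α = (0.09264·109.0 − 7.18) / (119.0 − 0.09264·25.1)
α = (10.1 − 7.18) / (119.0 − 2.325) = 2.918/116.7 = 0.02501

0.025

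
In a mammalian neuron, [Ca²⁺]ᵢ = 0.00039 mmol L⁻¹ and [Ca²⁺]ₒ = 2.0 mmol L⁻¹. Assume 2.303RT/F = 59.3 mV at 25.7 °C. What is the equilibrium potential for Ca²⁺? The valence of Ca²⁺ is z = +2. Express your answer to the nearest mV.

E = (59.3/z) · log₁₀([Ca²⁺]_out/[Ca²⁺]_in) with z = +2.
= (59.3/2) · log₁₀(2.0/0.00039) = 29.65 · log₁₀(5128)
= 29.65 · (3.7100) = 110.00 mV

110 mV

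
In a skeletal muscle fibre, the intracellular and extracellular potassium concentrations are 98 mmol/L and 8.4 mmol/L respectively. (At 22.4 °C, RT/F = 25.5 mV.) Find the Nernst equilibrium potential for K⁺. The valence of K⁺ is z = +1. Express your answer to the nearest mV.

-63 mV

E = (25.5/z) · ln([K⁺]_out/[K⁺]_in) with z = +1.
= (25.5/1) · ln(8.4/98) = 25.50 · ln(0.08571)
= 25.50 · (-2.4567) = -62.65 mV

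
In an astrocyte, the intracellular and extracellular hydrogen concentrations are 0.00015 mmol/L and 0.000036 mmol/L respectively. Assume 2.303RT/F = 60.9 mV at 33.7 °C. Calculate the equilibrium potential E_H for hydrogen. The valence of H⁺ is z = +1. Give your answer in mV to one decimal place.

E = (60.9/z) · log₁₀([H⁺]_out/[H⁺]_in) with z = +1.
= (60.9/1) · log₁₀(0.000036/0.00015) = 60.90 · log₁₀(0.24)
= 60.90 · (-0.6198) = -37.75 mV

-37.7 mV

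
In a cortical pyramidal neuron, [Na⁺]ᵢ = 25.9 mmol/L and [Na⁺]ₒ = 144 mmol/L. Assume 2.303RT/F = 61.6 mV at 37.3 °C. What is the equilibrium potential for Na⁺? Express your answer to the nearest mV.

46 mV

E = (61.6/z) · log₁₀([Na⁺]_out/[Na⁺]_in) with z = +1.
= (61.6/1) · log₁₀(144/25.9) = 61.60 · log₁₀(5.56)
= 61.60 · (0.7451) = 45.90 mV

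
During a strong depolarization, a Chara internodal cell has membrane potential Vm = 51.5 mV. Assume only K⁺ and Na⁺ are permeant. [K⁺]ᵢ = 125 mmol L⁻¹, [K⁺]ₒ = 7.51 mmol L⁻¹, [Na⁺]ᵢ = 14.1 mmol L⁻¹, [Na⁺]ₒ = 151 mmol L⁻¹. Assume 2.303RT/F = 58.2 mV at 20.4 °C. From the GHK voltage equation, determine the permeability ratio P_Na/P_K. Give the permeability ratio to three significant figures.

22.2

Let α = P_Na/P_K. GHK: Vm = 58.2·log₁₀[(Kₒ + α·Naₒ)/(Kᵢ + α·Naᵢ)].
10^(Vm/58.2) = 10^(51.5/58.2) = 7.6715
So 7.6715·(Kᵢ + α·Naᵢ) = Kₒ + α·Naₒ → α = (7.6715·125.0 − 7.51) / (151.0 − 7.6715·14.1)
α = (958.9 − 7.51) / (151.0 − 108.2) = 951.4/42.83 = 22.21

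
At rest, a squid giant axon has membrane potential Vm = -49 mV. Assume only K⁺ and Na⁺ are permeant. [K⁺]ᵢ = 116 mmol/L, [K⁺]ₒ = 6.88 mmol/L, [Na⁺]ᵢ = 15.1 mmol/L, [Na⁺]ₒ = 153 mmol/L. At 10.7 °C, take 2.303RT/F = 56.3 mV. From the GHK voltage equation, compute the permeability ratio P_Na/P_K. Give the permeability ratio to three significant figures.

Let α = P_Na/P_K. GHK: Vm = 56.3·log₁₀[(Kₒ + α·Naₒ)/(Kᵢ + α·Naᵢ)].
10^(Vm/56.3) = 10^(-49.0/56.3) = 0.13479
So 0.13479·(Kᵢ + α·Naᵢ) = Kₒ + α·Naₒ → α = (0.13479·116.0 − 6.88) / (153.0 − 0.13479·15.1)
α = (15.64 − 6.88) / (153.0 − 2.035) = 8.756/151 = 0.058

0.0580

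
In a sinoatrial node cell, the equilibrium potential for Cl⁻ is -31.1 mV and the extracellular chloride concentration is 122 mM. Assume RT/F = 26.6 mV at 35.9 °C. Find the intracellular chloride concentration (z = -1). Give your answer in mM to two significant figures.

Nernst: E = (26.6/-1) · ln([out]/[in]), so ln([out]/[in]) = -31.1 × -1 / 26.6 = 1.1692.
[out]/[in] = e^(1.1692) = 3.219.
[in] = 122 / 3.219 = 37.9 mM.

38 mM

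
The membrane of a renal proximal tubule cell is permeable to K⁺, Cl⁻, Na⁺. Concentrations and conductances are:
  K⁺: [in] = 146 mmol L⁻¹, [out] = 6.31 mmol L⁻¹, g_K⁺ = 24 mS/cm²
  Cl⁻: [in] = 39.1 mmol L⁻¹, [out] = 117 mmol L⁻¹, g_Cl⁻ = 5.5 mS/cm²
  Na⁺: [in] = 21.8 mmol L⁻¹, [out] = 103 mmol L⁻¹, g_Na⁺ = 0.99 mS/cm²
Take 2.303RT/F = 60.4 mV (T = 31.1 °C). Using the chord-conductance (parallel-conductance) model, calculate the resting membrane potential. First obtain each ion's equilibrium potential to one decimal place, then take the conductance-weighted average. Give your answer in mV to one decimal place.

-68.7 mV

E_K⁺ = (60.4/1)·log₁₀(6.31/146) = -82.4 mV
E_Cl⁻ = (60.4/-1)·log₁₀(117/39.1) = -28.8 mV
E_Na⁺ = (60.4/1)·log₁₀(103/21.8) = 40.7 mV
Vm = (Σ gᵢEᵢ)/(Σ gᵢ) = (24·-82.4 + 5.5·-28.8 + 0.99·40.7) / (24 + 5.5 + 0.99)
= -2095.71 / 30.49 = -68.73 mV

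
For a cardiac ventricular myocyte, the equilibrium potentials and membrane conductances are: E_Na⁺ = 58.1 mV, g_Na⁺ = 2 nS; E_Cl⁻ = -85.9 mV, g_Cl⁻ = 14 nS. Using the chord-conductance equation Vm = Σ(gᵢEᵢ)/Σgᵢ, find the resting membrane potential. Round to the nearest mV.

-68 mV

Σ gᵢEᵢ = 2·(58.1) + 14·(-85.9) = -1086.40
Σ gᵢ = 2 + 14 = 16
Vm = -1086.40 / 16 = -67.90 mV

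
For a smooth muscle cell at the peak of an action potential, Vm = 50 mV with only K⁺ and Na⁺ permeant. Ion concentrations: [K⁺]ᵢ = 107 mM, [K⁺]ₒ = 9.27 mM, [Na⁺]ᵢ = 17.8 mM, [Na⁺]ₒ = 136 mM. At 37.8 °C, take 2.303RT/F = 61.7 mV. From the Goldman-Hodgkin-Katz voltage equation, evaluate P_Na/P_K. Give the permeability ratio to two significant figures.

Let α = P_Na/P_K. GHK: Vm = 61.7·log₁₀[(Kₒ + α·Naₒ)/(Kᵢ + α·Naᵢ)].
10^(Vm/61.7) = 10^(50.0/61.7) = 6.4621
So 6.4621·(Kᵢ + α·Naᵢ) = Kₒ + α·Naₒ → α = (6.4621·107.0 − 9.27) / (136.0 − 6.4621·17.8)
α = (691.4 − 9.27) / (136.0 − 115) = 682.2/20.97 = 32.52

33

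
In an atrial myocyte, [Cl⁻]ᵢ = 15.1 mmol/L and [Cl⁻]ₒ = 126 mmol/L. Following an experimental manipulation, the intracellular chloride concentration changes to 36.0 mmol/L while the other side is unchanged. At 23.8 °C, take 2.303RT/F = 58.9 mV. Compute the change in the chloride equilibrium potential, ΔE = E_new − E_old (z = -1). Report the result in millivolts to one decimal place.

E_old = (58.9/-1)·log₁₀(126/15.1) = -54.27 mV
E_new = (58.9/-1)·log₁₀(126/36.0) = -32.05 mV
ΔE = -32.05 − (-54.27) = 22.22 mV

22.2 mV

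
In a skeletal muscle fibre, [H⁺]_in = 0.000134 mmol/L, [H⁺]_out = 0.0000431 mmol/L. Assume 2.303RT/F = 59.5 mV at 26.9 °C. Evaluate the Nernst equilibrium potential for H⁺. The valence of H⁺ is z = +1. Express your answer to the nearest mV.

E = (59.5/z) · log₁₀([H⁺]_out/[H⁺]_in) with z = +1.
= (59.5/1) · log₁₀(0.0000431/0.000134) = 59.50 · log₁₀(0.3216)
= 59.50 · (-0.4926) = -29.31 mV

-29 mV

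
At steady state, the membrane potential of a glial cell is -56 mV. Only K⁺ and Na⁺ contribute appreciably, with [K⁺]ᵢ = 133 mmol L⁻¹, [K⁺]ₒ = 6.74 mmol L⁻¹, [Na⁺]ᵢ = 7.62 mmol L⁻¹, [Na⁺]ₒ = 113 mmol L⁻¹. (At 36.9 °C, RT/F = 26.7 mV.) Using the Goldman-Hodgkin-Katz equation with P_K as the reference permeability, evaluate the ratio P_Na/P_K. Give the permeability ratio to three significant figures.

0.0856

Let α = P_Na/P_K. GHK: Vm = 26.7·ln[(Kₒ + α·Naₒ)/(Kᵢ + α·Naᵢ)].
e^(Vm/26.7) = e^(-56.0/26.7) = 0.12278
So 0.12278·(Kᵢ + α·Naᵢ) = Kₒ + α·Naₒ → α = (0.12278·133.0 − 6.74) / (113.0 − 0.12278·7.62)
α = (16.33 − 6.74) / (113.0 − 0.9356) = 9.589/112.1 = 0.08557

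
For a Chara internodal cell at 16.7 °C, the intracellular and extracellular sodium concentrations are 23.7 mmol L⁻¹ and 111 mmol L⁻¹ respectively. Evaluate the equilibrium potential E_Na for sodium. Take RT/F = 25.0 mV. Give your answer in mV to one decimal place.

38.6 mV

E = (25.0/z) · ln([Na⁺]_out/[Na⁺]_in) with z = +1.
= (25.0/1) · ln(111/23.7) = 25.00 · ln(4.684)
= 25.00 · (1.5441) = 38.60 mV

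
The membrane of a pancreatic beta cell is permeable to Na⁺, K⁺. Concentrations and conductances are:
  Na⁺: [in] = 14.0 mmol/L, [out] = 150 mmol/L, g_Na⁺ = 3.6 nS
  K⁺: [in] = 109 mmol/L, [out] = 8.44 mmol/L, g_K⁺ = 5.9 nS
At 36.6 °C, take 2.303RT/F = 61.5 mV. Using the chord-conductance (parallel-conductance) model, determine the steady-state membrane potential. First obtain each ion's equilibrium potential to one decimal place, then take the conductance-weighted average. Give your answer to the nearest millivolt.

-18 mV

E_Na⁺ = (61.5/1)·log₁₀(150/14.0) = 63.3 mV
E_K⁺ = (61.5/1)·log₁₀(8.44/109) = -68.3 mV
Vm = (Σ gᵢEᵢ)/(Σ gᵢ) = (3.6·63.3 + 5.9·-68.3) / (3.6 + 5.9)
= -175.09 / 9.5 = -18.43 mV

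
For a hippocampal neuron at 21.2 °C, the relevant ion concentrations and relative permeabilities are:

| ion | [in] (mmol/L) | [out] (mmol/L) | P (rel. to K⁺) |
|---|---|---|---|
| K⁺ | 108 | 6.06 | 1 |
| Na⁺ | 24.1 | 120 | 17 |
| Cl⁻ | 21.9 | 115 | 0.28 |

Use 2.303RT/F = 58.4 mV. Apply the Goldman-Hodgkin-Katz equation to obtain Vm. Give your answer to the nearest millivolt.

33 mV

Vm = 58.4 · log₁₀[(Σ P·[cation]ₒ + Σ P·[anion]ᵢ) / (Σ P·[cation]ᵢ + Σ P·[anion]ₒ)]
Numerator = 1×6.06 + 17×120 + 0.28×21.9 = 2052
Denominator = 1×108 + 17×24.1 + 0.28×115 = 549.9
Vm = 58.4 · log₁₀(3.7319) = 58.4 × (0.5719) = 33.40 mV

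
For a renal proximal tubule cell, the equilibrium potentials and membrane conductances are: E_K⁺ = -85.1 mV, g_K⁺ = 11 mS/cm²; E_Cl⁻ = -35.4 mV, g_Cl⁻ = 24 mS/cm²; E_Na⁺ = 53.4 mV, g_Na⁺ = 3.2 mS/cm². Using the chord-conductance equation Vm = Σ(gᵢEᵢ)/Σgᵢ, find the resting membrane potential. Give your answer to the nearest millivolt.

-42 mV

Σ gᵢEᵢ = 11·(-85.1) + 24·(-35.4) + 3.2·(53.4) = -1614.82
Σ gᵢ = 11 + 24 + 3.2 = 38.2
Vm = -1614.82 / 38.2 = -42.27 mV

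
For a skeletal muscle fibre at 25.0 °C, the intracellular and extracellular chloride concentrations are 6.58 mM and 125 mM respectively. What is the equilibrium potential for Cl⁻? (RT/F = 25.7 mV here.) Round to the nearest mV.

-76 mV

E = (25.7/z) · ln([Cl⁻]_out/[Cl⁻]_in) with z = -1.
For an anion, dividing by z = -1 reverses the sign.
= (25.7/-1) · ln(125/6.58) = -25.70 · ln(19)
= -25.70 · (2.9443) = -75.67 mV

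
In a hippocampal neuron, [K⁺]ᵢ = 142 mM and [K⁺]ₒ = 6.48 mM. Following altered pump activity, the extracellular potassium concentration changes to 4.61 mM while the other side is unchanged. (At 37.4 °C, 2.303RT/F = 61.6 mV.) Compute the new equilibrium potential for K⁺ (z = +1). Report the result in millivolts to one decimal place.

After the shift: [K⁺]_out = 4.61, [K⁺]_in = 142 mM.
E_new = (61.6/1)·log₁₀(4.61/142) = 61.60 · (-1.4886) = -91.70 mV

-91.7 mV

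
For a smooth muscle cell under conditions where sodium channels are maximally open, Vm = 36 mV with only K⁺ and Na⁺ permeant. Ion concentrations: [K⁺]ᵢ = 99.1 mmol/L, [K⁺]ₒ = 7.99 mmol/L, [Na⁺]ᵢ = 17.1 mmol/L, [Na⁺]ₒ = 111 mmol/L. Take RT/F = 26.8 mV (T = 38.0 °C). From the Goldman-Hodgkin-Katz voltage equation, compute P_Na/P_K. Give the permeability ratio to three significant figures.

Let α = P_Na/P_K. GHK: Vm = 26.8·ln[(Kₒ + α·Naₒ)/(Kᵢ + α·Naᵢ)].
e^(Vm/26.8) = e^(36.0/26.8) = 3.8316
So 3.8316·(Kᵢ + α·Naᵢ) = Kₒ + α·Naₒ → α = (3.8316·99.1 − 7.99) / (111.0 − 3.8316·17.1)
α = (379.7 − 7.99) / (111.0 − 65.52) = 371.7/45.48 = 8.173

8.17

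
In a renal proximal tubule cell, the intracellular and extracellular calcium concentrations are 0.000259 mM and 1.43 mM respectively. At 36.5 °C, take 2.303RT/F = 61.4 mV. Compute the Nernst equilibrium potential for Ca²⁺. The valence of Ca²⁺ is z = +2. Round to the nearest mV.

115 mV

E = (61.4/z) · log₁₀([Ca²⁺]_out/[Ca²⁺]_in) with z = +2.
= (61.4/2) · log₁₀(1.43/0.000259) = 30.70 · log₁₀(5521)
= 30.70 · (3.7420) = 114.88 mV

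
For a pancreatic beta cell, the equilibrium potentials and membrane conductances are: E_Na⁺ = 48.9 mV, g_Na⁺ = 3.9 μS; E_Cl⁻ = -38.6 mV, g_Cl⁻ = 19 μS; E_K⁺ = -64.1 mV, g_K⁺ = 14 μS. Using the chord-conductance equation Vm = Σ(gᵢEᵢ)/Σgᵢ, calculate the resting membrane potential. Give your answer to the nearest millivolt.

Σ gᵢEᵢ = 3.9·(48.9) + 19·(-38.6) + 14·(-64.1) = -1440.09
Σ gᵢ = 3.9 + 19 + 14 = 36.9
Vm = -1440.09 / 36.9 = -39.03 mV

-39 mV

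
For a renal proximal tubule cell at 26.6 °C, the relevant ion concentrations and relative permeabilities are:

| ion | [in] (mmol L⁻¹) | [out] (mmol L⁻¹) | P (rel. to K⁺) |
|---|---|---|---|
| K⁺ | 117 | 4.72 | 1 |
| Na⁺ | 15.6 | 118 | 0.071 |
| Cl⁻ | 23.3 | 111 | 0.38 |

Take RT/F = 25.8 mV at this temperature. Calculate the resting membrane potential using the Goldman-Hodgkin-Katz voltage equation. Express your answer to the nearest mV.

-51 mV

Vm = 25.8 · ln[(Σ P·[cation]ₒ + Σ P·[anion]ᵢ) / (Σ P·[cation]ᵢ + Σ P·[anion]ₒ)]
Numerator = 1×4.72 + 0.071×118 + 0.38×23.3 = 21.95
Denominator = 1×117 + 0.071×15.6 + 0.38×111 = 160.3
Vm = 25.8 · ln(0.13695) = 25.8 × (-1.9881) = -51.29 mV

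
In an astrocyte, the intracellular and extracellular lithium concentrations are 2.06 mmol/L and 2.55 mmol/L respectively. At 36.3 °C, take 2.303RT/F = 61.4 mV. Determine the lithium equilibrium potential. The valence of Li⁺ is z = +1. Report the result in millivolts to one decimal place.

5.7 mV

E = (61.4/z) · log₁₀([Li⁺]_out/[Li⁺]_in) with z = +1.
= (61.4/1) · log₁₀(2.55/2.06) = 61.40 · log₁₀(1.238)
= 61.40 · (0.0927) = 5.69 mV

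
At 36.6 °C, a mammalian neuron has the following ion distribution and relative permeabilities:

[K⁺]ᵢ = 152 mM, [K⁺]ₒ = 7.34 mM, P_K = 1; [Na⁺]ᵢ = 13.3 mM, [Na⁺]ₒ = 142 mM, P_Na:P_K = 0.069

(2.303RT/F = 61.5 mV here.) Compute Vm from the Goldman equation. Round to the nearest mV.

-58 mV

Vm = 61.5 · log₁₀[(Σ P·[cation]ₒ + Σ P·[anion]ᵢ) / (Σ P·[cation]ᵢ + Σ P·[anion]ₒ)]
Numerator = 1×7.34 + 0.069×142 = 17.14
Denominator = 1×152 + 0.069×13.3 = 152.9
Vm = 61.5 · log₁₀(0.11207) = 61.5 × (-0.9505) = -58.46 mV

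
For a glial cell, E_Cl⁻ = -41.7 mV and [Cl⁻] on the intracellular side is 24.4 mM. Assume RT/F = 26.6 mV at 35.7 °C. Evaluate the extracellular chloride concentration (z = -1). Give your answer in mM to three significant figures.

Nernst: E = (26.6/-1) · ln([out]/[in]), so ln([out]/[in]) = -41.7 × -1 / 26.6 = 1.5677.
[out]/[in] = e^(1.5677) = 4.795.
[out] = 4.795 × 24.4 = 117 mM.

117 mM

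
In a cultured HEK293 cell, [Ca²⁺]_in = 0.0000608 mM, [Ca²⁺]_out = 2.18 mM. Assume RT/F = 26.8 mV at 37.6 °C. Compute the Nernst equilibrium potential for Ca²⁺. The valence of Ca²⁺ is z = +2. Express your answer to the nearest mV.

141 mV

E = (26.8/z) · ln([Ca²⁺]_out/[Ca²⁺]_in) with z = +2.
= (26.8/2) · ln(2.18/0.0000608) = 13.40 · ln(3.586e+04)
= 13.40 · (10.4872) = 140.53 mV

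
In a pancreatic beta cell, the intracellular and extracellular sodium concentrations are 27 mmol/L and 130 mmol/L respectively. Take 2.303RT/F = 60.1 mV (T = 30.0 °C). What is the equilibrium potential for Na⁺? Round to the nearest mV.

E = (60.1/z) · log₁₀([Na⁺]_out/[Na⁺]_in) with z = +1.
= (60.1/1) · log₁₀(130/27) = 60.10 · log₁₀(4.815)
= 60.10 · (0.6826) = 41.02 mV

41 mV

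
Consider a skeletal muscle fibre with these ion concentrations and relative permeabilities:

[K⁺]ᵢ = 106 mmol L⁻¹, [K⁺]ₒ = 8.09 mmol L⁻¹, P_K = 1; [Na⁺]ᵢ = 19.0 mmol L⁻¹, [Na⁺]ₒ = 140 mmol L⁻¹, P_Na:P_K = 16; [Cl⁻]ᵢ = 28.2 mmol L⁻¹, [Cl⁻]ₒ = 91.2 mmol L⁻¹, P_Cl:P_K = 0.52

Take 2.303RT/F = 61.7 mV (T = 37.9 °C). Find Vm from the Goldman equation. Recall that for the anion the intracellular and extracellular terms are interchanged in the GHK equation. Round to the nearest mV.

Vm = 61.7 · log₁₀[(Σ P·[cation]ₒ + Σ P·[anion]ᵢ) / (Σ P·[cation]ᵢ + Σ P·[anion]ₒ)]
Numerator = 1×8.09 + 16×140 + 0.52×28.2 = 2263
Denominator = 1×106 + 16×19.0 + 0.52×91.2 = 457.4
Vm = 61.7 · log₁₀(4.9467) = 61.7 × (0.6943) = 42.84 mV

43 mV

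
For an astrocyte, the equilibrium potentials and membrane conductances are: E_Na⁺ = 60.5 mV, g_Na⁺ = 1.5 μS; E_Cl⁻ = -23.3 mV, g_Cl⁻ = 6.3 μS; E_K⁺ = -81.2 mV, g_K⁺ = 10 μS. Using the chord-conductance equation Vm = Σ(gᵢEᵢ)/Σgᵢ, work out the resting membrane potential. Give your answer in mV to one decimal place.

-48.8 mV

Σ gᵢEᵢ = 1.5·(60.5) + 6.3·(-23.3) + 10·(-81.2) = -868.04
Σ gᵢ = 1.5 + 6.3 + 10 = 17.8
Vm = -868.04 / 17.8 = -48.77 mV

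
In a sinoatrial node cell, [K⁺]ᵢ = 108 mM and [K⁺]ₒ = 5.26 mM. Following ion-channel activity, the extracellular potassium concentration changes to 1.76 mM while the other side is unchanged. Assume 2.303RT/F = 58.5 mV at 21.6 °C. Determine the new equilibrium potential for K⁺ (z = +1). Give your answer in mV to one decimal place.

After the shift: [K⁺]_out = 1.76, [K⁺]_in = 108 mM.
E_new = (58.5/1)·log₁₀(1.76/108) = 58.50 · (-1.7879) = -104.59 mV

-104.6 mV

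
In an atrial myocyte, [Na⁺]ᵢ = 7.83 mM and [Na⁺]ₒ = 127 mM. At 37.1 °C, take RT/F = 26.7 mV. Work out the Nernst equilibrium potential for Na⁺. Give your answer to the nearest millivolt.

74 mV

E = (26.7/z) · ln([Na⁺]_out/[Na⁺]_in) with z = +1.
= (26.7/1) · ln(127/7.83) = 26.70 · ln(16.22)
= 26.70 · (2.7862) = 74.39 mV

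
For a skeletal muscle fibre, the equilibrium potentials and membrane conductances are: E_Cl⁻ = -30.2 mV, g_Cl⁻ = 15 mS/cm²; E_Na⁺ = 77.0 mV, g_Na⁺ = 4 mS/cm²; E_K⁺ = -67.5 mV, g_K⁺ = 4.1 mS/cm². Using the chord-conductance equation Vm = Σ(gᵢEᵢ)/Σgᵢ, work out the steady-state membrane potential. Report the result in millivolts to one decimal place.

-18.3 mV

Σ gᵢEᵢ = 15·(-30.2) + 4·(77.0) + 4.1·(-67.5) = -421.75
Σ gᵢ = 15 + 4 + 4.1 = 23.1
Vm = -421.75 / 23.1 = -18.26 mV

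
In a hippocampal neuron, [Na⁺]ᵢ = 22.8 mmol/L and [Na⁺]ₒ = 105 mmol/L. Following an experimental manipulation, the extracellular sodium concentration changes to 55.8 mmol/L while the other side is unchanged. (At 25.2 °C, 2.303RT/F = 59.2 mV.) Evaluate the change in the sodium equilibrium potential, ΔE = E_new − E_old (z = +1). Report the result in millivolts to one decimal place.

E_old = (59.2/1)·log₁₀(105/22.8) = 39.26 mV
E_new = (59.2/1)·log₁₀(55.8/22.8) = 23.01 mV
ΔE = 23.01 − (39.26) = -16.25 mV

-16.3 mV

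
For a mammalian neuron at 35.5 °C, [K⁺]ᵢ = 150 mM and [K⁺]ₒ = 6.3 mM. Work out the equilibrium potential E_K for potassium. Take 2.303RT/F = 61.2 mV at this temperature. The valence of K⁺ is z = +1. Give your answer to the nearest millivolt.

E = (61.2/z) · log₁₀([K⁺]_out/[K⁺]_in) with z = +1.
= (61.2/1) · log₁₀(6.3/150) = 61.20 · log₁₀(0.042)
= 61.20 · (-1.3768) = -84.26 mV

-84 mV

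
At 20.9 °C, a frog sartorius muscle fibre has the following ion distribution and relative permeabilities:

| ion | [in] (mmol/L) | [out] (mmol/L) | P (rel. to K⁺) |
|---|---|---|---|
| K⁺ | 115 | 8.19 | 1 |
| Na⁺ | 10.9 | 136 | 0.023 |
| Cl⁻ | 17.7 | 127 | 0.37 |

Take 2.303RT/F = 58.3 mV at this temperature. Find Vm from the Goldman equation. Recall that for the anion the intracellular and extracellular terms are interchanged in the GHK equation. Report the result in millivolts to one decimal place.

Vm = 58.3 · log₁₀[(Σ P·[cation]ₒ + Σ P·[anion]ᵢ) / (Σ P·[cation]ᵢ + Σ P·[anion]ₒ)]
Numerator = 1×8.19 + 0.023×136 + 0.37×17.7 = 17.87
Denominator = 1×115 + 0.023×10.9 + 0.37×127 = 162.2
Vm = 58.3 · log₁₀(0.11013) = 58.3 × (-0.9581) = -55.86 mV

-55.9 mV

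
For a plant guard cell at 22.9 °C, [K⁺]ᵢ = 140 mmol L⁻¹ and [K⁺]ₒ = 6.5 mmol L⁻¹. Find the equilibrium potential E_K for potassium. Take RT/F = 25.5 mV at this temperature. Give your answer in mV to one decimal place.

E = (25.5/z) · ln([K⁺]_out/[K⁺]_in) with z = +1.
= (25.5/1) · ln(6.5/140) = 25.50 · ln(0.04643)
= 25.50 · (-3.0698) = -78.28 mV

-78.3 mV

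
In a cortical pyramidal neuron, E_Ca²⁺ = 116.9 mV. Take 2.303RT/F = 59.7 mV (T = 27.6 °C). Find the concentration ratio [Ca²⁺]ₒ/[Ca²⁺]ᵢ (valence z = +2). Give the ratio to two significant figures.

log₁₀([out]/[in]) = E·z/(59.7) = 116.9 × 2 / 59.7 = 3.9162
[out]/[in] = 10^(3.9162) = 8246

8200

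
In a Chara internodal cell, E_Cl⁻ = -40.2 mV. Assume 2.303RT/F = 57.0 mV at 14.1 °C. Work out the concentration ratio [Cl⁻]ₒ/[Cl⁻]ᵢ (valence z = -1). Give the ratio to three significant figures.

log₁₀([out]/[in]) = E·z/(57.0) = -40.2 × -1 / 57.0 = 0.7053
[out]/[in] = 10^(0.7053) = 5.073

5.07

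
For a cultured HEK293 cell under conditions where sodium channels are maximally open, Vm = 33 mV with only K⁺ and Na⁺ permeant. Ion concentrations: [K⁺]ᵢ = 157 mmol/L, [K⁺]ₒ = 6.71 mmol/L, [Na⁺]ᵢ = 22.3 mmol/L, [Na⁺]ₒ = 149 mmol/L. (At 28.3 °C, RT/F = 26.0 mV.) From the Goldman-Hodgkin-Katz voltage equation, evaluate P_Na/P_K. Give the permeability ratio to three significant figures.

7.92

Let α = P_Na/P_K. GHK: Vm = 26.0·ln[(Kₒ + α·Naₒ)/(Kᵢ + α·Naᵢ)].
e^(Vm/26.0) = e^(33.0/26.0) = 3.5581
So 3.5581·(Kᵢ + α·Naᵢ) = Kₒ + α·Naₒ → α = (3.5581·157.0 − 6.71) / (149.0 − 3.5581·22.3)
α = (558.6 − 6.71) / (149.0 − 79.35) = 551.9/69.65 = 7.924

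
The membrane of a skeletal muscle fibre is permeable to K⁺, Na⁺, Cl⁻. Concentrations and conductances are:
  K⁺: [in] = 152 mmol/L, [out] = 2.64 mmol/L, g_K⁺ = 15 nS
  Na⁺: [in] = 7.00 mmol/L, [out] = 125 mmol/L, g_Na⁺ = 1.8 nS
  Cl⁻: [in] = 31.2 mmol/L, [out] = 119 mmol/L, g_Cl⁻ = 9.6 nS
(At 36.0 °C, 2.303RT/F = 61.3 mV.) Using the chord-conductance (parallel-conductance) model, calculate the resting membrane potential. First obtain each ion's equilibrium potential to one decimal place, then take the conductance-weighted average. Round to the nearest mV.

E_K⁺ = (61.3/1)·log₁₀(2.64/152) = -107.9 mV
E_Na⁺ = (61.3/1)·log₁₀(125/7.00) = 76.7 mV
E_Cl⁻ = (61.3/-1)·log₁₀(119/31.2) = -35.6 mV
Vm = (Σ gᵢEᵢ)/(Σ gᵢ) = (15·-107.9 + 1.8·76.7 + 9.6·-35.6) / (15 + 1.8 + 9.6)
= -1822.20 / 26.4 = -69.02 mV

-69 mV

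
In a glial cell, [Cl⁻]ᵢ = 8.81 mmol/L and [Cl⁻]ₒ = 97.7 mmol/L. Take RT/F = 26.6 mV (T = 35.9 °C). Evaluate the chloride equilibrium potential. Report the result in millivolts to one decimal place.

E = (26.6/z) · ln([Cl⁻]_out/[Cl⁻]_in) with z = -1.
For an anion, dividing by z = -1 reverses the sign.
= (26.6/-1) · ln(97.7/8.81) = -26.60 · ln(11.09)
= -26.60 · (2.4060) = -64.00 mV

-64.0 mV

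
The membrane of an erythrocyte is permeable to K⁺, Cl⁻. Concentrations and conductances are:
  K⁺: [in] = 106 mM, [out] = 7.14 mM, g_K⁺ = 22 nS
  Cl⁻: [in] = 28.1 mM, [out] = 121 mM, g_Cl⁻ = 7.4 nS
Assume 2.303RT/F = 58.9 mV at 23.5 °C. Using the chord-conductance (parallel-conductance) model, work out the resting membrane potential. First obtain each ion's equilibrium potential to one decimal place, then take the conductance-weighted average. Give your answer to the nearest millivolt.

-61 mV

E_K⁺ = (58.9/1)·log₁₀(7.14/106) = -69.0 mV
E_Cl⁻ = (58.9/-1)·log₁₀(121/28.1) = -37.3 mV
Vm = (Σ gᵢEᵢ)/(Σ gᵢ) = (22·-69.0 + 7.4·-37.3) / (22 + 7.4)
= -1794.02 / 29.4 = -61.02 mV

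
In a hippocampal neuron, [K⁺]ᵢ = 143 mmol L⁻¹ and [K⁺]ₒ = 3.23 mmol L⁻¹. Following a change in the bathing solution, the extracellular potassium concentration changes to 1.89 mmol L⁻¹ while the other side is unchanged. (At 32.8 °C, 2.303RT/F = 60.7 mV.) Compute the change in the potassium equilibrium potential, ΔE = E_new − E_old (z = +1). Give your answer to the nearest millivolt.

E_old = (60.7/1)·log₁₀(3.23/143) = -99.92 mV
E_new = (60.7/1)·log₁₀(1.89/143) = -114.05 mV
ΔE = -114.05 − (-99.92) = -14.13 mV

-14 mV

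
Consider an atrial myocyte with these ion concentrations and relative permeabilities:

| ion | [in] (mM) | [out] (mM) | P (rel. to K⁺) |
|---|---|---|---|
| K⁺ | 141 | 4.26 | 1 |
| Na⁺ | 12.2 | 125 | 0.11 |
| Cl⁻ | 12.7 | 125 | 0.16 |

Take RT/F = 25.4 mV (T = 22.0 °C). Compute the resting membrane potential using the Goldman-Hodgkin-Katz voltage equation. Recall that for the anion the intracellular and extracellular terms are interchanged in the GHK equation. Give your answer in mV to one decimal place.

Vm = 25.4 · ln[(Σ P·[cation]ₒ + Σ P·[anion]ᵢ) / (Σ P·[cation]ᵢ + Σ P·[anion]ₒ)]
Numerator = 1×4.26 + 0.11×125 + 0.16×12.7 = 20.04
Denominator = 1×141 + 0.11×12.2 + 0.16×125 = 162.3
Vm = 25.4 · ln(0.12346) = 25.4 × (-2.0919) = -53.13 mV

-53.1 mV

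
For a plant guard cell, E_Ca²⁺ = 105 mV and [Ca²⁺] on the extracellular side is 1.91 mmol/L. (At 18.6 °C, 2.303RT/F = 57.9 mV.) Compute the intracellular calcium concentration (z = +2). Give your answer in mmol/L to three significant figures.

Nernst: E = (57.9/2) · log₁₀([out]/[in]), so log₁₀([out]/[in]) = 105.0 × 2 / 57.9 = 3.6269.
[out]/[in] = 10^(3.6269) = 4236.
[in] = 1.91 / 4236 = 0.0004509 mmol/L.

0.000451 mmol/L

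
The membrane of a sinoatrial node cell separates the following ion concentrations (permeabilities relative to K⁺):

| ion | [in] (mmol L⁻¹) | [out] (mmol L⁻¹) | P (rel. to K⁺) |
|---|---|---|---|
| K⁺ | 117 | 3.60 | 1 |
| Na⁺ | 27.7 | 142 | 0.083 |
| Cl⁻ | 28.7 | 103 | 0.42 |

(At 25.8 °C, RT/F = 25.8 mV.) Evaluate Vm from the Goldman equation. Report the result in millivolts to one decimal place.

Vm = 25.8 · ln[(Σ P·[cation]ₒ + Σ P·[anion]ᵢ) / (Σ P·[cation]ᵢ + Σ P·[anion]ₒ)]
Numerator = 1×3.60 + 0.083×142 + 0.42×28.7 = 27.44
Denominator = 1×117 + 0.083×27.7 + 0.42×103 = 162.6
Vm = 25.8 · ln(0.1688) = 25.8 × (-1.7790) = -45.90 mV

-45.9 mV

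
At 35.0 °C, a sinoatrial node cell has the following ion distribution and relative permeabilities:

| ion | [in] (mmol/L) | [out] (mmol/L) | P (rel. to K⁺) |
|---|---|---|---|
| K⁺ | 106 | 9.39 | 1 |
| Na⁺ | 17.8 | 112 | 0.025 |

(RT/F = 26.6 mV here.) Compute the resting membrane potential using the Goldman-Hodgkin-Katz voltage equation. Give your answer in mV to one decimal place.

-57.6 mV

Vm = 26.6 · ln[(Σ P·[cation]ₒ + Σ P·[anion]ᵢ) / (Σ P·[cation]ᵢ + Σ P·[anion]ₒ)]
Numerator = 1×9.39 + 0.025×112 = 12.19
Denominator = 1×106 + 0.025×17.8 = 106.4
Vm = 26.6 · ln(0.11452) = 26.6 × (-2.1670) = -57.64 mV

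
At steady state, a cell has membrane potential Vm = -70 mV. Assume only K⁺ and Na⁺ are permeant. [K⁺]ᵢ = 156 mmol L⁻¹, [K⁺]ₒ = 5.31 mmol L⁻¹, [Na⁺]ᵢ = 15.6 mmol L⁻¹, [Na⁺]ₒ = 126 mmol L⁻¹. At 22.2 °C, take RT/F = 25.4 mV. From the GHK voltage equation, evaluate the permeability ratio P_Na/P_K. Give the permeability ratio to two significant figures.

Let α = P_Na/P_K. GHK: Vm = 25.4·ln[(Kₒ + α·Naₒ)/(Kᵢ + α·Naᵢ)].
e^(Vm/25.4) = e^(-70.0/25.4) = 0.063551
So 0.063551·(Kᵢ + α·Naᵢ) = Kₒ + α·Naₒ → α = (0.063551·156.0 − 5.31) / (126.0 − 0.063551·15.6)
α = (9.914 − 5.31) / (126.0 − 0.9914) = 4.604/125 = 0.03683

0.037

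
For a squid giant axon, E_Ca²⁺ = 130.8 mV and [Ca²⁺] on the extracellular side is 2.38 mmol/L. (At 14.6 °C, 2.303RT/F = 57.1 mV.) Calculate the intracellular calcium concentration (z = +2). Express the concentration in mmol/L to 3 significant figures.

0.0000624 mmol/L

Nernst: E = (57.1/2) · log₁₀([out]/[in]), so log₁₀([out]/[in]) = 130.8 × 2 / 57.1 = 4.5814.
[out]/[in] = 10^(4.5814) = 3.814e+04.
[in] = 2.38 / 3.814e+04 = 6.239e-05 mmol/L.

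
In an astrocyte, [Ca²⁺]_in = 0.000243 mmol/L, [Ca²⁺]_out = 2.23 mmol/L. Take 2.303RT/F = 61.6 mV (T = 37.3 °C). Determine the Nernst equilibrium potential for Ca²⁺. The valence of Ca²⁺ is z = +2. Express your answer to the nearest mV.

122 mV

E = (61.6/z) · log₁₀([Ca²⁺]_out/[Ca²⁺]_in) with z = +2.
= (61.6/2) · log₁₀(2.23/0.000243) = 30.80 · log₁₀(9177)
= 30.80 · (3.9627) = 122.05 mV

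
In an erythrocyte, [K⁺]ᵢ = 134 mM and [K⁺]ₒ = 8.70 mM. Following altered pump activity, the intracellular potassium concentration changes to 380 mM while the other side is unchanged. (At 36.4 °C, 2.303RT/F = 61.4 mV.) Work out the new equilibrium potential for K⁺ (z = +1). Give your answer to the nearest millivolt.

-101 mV

After the shift: [K⁺]_out = 8.70, [K⁺]_in = 380 mM.
E_new = (61.4/1)·log₁₀(8.70/380) = 61.40 · (-1.6403) = -100.71 mV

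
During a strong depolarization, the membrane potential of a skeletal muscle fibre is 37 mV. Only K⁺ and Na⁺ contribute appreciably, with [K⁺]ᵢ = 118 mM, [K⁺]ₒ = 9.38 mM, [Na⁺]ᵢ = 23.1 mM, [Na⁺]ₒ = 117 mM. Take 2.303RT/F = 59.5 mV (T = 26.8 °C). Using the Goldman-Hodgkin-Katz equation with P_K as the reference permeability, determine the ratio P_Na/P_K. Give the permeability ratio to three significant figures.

Let α = P_Na/P_K. GHK: Vm = 59.5·log₁₀[(Kₒ + α·Naₒ)/(Kᵢ + α·Naᵢ)].
10^(Vm/59.5) = 10^(37.0/59.5) = 4.1865
So 4.1865·(Kᵢ + α·Naᵢ) = Kₒ + α·Naₒ → α = (4.1865·118.0 − 9.38) / (117.0 − 4.1865·23.1)
α = (494 − 9.38) / (117.0 − 96.71) = 484.6/20.29 = 23.88

23.9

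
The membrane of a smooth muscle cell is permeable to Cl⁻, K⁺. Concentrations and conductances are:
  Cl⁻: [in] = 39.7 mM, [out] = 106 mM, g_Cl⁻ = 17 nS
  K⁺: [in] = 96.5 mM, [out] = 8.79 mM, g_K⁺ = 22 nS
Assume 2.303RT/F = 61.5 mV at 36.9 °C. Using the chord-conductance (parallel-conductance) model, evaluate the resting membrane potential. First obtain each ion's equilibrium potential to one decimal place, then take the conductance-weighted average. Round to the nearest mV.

E_Cl⁻ = (61.5/-1)·log₁₀(106/39.7) = -26.2 mV
E_K⁺ = (61.5/1)·log₁₀(8.79/96.5) = -64.0 mV
Vm = (Σ gᵢEᵢ)/(Σ gᵢ) = (17·-26.2 + 22·-64.0) / (17 + 22)
= -1853.40 / 39 = -47.52 mV

-48 mV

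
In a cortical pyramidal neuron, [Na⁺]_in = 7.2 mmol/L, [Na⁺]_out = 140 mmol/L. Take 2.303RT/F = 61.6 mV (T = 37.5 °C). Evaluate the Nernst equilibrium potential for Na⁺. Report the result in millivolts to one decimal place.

79.4 mV

E = (61.6/z) · log₁₀([Na⁺]_out/[Na⁺]_in) with z = +1.
= (61.6/1) · log₁₀(140/7.2) = 61.60 · log₁₀(19.44)
= 61.60 · (1.2888) = 79.39 mV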